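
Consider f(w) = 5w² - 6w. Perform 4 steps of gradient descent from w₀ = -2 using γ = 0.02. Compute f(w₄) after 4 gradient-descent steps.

3.870699008

f′(w) = 10w - 6
w₁ = -2 − 0.02·(-26) = -1.48
w₂ = -1.48 − 0.02·(-20.8) = -1.064
w₃ = -1.064 − 0.02·(-16.64) = -0.7312
w₄ = -0.7312 − 0.02·(-13.312) = -0.46496
f(-0.46496) = 3.870699008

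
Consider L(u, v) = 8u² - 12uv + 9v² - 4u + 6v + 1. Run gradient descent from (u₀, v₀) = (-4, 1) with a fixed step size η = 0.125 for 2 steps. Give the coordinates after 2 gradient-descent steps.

(-17.5, 18.25)

∇L = (16u - 12v - 4, -12u + 18v + 6)
(u₁, v₁) = (-4, 1) − 0.125·(-80, 72) = (6, -8)
(u₂, v₂) = (6, -8) − 0.125·(188, -210) = (-17.5, 18.25)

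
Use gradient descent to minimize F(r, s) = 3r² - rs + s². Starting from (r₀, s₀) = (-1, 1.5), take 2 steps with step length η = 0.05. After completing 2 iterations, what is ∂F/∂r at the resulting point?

∇F = (6r - s, -r + 2s)
Step 1: at (-1, 1.5), ∇F = (-7.5, 4) → (-1, 1.5) − 0.05·(-7.5, 4) = (-0.625, 1.3)
Step 2: at (-0.625, 1.3), ∇F = (-5.05, 3.225) → (-0.625, 1.3) − 0.05·(-5.05, 3.225) = (-0.3725, 1.13875)
∂F/∂r at (-0.3725, 1.13875) = -3.37375

-3.37375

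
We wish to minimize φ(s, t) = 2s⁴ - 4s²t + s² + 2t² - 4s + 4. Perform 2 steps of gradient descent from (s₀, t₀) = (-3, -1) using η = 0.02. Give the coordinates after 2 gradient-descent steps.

(0.656, 0.136)

∇φ = (8s³ - 8st + 2s - 4, -4s² + 4t)
(s₁, t₁) = (-3, -1) − 0.02·(-250, -40) = (2, -0.2)
(s₂, t₂) = (2, -0.2) − 0.02·(67.2, -16.8) = (0.656, 0.136)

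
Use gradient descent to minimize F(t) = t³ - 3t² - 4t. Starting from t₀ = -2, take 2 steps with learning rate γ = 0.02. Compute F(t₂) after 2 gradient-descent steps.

F′(t) = 3t² - 6t - 4
Step 1: F′(-2) = 20; t₁ = -2 − 0.02·20 = -2.4
Step 2: F′(-2.4) = 27.68; t₂ = -2.4 − 0.02·27.68 = -2.9536
F(-2.9536) = -40.123335622656

-40.123335622656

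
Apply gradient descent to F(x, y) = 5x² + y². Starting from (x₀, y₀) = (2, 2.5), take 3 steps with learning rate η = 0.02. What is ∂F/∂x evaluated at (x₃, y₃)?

10.24

∇F = (10x, 2y)
(x₁, y₁) = (2, 2.5) − 0.02·(20, 5) = (1.6, 2.4)
(x₂, y₂) = (1.6, 2.4) − 0.02·(16, 4.8) = (1.28, 2.304)
(x₃, y₃) = (1.28, 2.304) − 0.02·(12.8, 4.608) = (1.024, 2.21184)
∂F/∂x at (1.024, 2.21184) = 10.24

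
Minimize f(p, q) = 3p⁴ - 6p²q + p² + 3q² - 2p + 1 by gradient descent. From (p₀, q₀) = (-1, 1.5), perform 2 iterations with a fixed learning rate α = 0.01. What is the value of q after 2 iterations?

∇f = (12p³ - 12pq + 2p - 2, -6p² + 6q)
(p₁, q₁) = (-1, 1.5) − 0.01·(2, 3) = (-1.02, 1.47)
(p₂, q₂) = (-1.02, 1.47) − 0.01·(1.218304, 2.5776) = (-1.03218304, 1.444224)
q = 1.444224

1.444224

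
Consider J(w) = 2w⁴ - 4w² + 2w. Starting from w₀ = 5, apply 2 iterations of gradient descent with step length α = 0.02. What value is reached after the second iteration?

445.45008384

J′(w) = 8w³ - 8w + 2
Step 1: J′(5) = 962; w₁ = 5 − 0.02·962 = -14.24
Step 2: J′(-14.24) = -22984.504192; w₂ = -14.24 − 0.02·(-22984.504192) = 445.45008384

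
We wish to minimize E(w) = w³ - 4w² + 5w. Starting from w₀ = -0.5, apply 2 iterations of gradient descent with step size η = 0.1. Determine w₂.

E′(w) = 3w² - 8w + 5
w₁ = -0.5 − 0.1·9.75 = -1.475
w₂ = -1.475 − 0.1·23.326875 = -3.8076875

-3.8076875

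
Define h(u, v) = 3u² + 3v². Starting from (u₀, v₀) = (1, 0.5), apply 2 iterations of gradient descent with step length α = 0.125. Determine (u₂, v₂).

(0.0625, 0.03125)

∇h = (6u, 6v)
Step 1: at (1, 0.5), ∇h = (6, 3) → (1, 0.5) − 0.125·(6, 3) = (0.25, 0.125)
Step 2: at (0.25, 0.125), ∇h = (1.5, 0.75) → (0.25, 0.125) − 0.125·(1.5, 0.75) = (0.0625, 0.03125)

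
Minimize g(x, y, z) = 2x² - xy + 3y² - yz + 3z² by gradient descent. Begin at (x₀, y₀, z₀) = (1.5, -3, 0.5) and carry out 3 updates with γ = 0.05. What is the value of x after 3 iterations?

0.525125

∇g = (4x - y, -x + 6y - z, -y + 6z)
Step 1: at (1.5, -3, 0.5), ∇g = (9, -20, 6) → (1.5, -3, 0.5) − 0.05·(9, -20, 6) = (1.05, -2, 0.2)
Step 2: at (1.05, -2, 0.2), ∇g = (6.2, -13.25, 3.2) → (1.05, -2, 0.2) − 0.05·(6.2, -13.25, 3.2) = (0.74, -1.3375, 0.04)
Step 3: at (0.74, -1.3375, 0.04), ∇g = (4.2975, -8.805, 1.5775) → (0.74, -1.3375, 0.04) − 0.05·(4.2975, -8.805, 1.5775) = (0.525125, -0.89725, -0.038875)
x = 0.525125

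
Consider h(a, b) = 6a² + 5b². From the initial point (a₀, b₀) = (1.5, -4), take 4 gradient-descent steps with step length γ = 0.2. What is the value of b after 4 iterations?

-4

∇h = (12a, 10b)
(a₁, b₁) = (1.5, -4) − 0.2·(18, -40) = (-2.1, 4)
(a₂, b₂) = (-2.1, 4) − 0.2·(-25.2, 40) = (2.94, -4)
(a₃, b₃) = (2.94, -4) − 0.2·(35.28, -40) = (-4.116, 4)
(a₄, b₄) = (-4.116, 4) − 0.2·(-49.392, 40) = (5.7624, -4)
b = -4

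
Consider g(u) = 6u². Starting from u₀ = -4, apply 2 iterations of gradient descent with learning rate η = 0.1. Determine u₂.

g′(u) = 12u
u₁ = -4 − 0.1·(-48) = 0.8
u₂ = 0.8 − 0.1·9.6 = -0.16

-0.16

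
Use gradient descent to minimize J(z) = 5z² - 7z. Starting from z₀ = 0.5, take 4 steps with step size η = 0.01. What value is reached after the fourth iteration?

0.56878

J′(z) = 10z - 7
z₁ = 0.5 − 0.01·(-2) = 0.52
z₂ = 0.52 − 0.01·(-1.8) = 0.538
z₃ = 0.538 − 0.01·(-1.62) = 0.5542
z₄ = 0.5542 − 0.01·(-1.458) = 0.56878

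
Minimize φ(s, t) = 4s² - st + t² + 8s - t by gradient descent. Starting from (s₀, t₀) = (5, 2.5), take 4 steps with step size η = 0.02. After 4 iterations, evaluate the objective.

33.913082079204

∇φ = (8s - t + 8, -s + 2t - 1)
Step 1: at (5, 2.5), ∇φ = (45.5, -1) → (5, 2.5) − 0.02·(45.5, -1) = (4.09, 2.52)
Step 2: at (4.09, 2.52), ∇φ = (38.2, -0.05) → (4.09, 2.52) − 0.02·(38.2, -0.05) = (3.326, 2.521)
Step 3: at (3.326, 2.521), ∇φ = (32.087, 0.716) → (3.326, 2.521) − 0.02·(32.087, 0.716) = (2.68426, 2.50668)
Step 4: at (2.68426, 2.50668), ∇φ = (26.9674, 1.3291) → (2.68426, 2.50668) − 0.02·(26.9674, 1.3291) = (2.144912, 2.480098)
φ(2.144912, 2.480098) = 33.913082079204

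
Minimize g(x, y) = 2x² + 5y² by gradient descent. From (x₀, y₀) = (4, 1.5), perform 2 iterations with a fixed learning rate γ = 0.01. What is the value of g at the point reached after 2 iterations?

∇g = (4x, 10y)
Step 1: at (4, 1.5), ∇g = (16, 15) → (4, 1.5) − 0.01·(16, 15) = (3.84, 1.35)
Step 2: at (3.84, 1.35), ∇g = (15.36, 13.5) → (3.84, 1.35) − 0.01·(15.36, 13.5) = (3.6864, 1.215)
g(3.6864, 1.215) = 34.56021492

34.56021492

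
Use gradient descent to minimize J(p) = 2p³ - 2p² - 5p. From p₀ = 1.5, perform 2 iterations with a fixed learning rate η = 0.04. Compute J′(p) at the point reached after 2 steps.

0.57899776

J′(p) = 6p² - 4p - 5
p₁ = 1.5 − 0.04·2.5 = 1.4
p₂ = 1.4 − 0.04·1.16 = 1.3536
J′(p) at (1.3536) = 0.57899776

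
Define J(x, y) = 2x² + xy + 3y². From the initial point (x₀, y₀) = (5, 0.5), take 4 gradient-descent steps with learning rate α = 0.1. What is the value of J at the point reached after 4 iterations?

∇J = (4x + y, x + 6y)
(x₁, y₁) = (5, 0.5) − 0.1·(20.5, 8) = (2.95, -0.3)
(x₂, y₂) = (2.95, -0.3) − 0.1·(11.5, 1.15) = (1.8, -0.415)
(x₃, y₃) = (1.8, -0.415) − 0.1·(6.785, -0.69) = (1.1215, -0.346)
(x₄, y₄) = (1.1215, -0.346) − 0.1·(4.14, -0.9545) = (0.7075, -0.25055)
J(0.7075, -0.25055) = 1.0121742825

1.0121742825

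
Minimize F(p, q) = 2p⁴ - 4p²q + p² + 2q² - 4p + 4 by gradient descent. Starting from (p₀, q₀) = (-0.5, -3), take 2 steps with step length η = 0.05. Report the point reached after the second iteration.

(0.1584, -1.848)

∇F = (8p³ - 8pq + 2p - 4, -4p² + 4q)
(p₁, q₁) = (-0.5, -3) − 0.05·(-18, -13) = (0.4, -2.35)
(p₂, q₂) = (0.4, -2.35) − 0.05·(4.832, -10.04) = (0.1584, -1.848)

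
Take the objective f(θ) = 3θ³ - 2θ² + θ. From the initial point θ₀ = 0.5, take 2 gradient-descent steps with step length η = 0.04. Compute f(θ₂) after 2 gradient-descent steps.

f′(θ) = 9θ² - 4θ + 1
θ₁ = 0.5 − 0.04·1.25 = 0.45
θ₂ = 0.45 − 0.04·1.0225 = 0.4091
f(0.4091) = 0.279778756713

0.279778756713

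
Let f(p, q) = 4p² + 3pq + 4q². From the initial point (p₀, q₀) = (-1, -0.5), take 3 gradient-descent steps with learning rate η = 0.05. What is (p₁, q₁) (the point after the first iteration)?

(-0.525, -0.15)

∇f = (8p + 3q, 3p + 8q)
(p₁, q₁) = (-1, -0.5) − 0.05·(-9.5, -7) = (-0.525, -0.15)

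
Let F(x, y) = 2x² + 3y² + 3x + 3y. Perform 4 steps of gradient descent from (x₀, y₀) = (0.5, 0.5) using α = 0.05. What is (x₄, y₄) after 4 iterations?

(-0.238, -0.2599)

∇F = (4x + 3, 6y + 3)
Step 1: at (0.5, 0.5), ∇F = (5, 6) → (0.5, 0.5) − 0.05·(5, 6) = (0.25, 0.2)
Step 2: at (0.25, 0.2), ∇F = (4, 4.2) → (0.25, 0.2) − 0.05·(4, 4.2) = (0.05, -0.01)
Step 3: at (0.05, -0.01), ∇F = (3.2, 2.94) → (0.05, -0.01) − 0.05·(3.2, 2.94) = (-0.11, -0.157)
Step 4: at (-0.11, -0.157), ∇F = (2.56, 2.058) → (-0.11, -0.157) − 0.05·(2.56, 2.058) = (-0.238, -0.2599)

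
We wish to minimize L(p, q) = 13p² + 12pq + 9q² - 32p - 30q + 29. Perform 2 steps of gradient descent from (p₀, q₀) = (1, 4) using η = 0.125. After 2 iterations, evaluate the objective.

7657.2578125

∇L = (26p + 12q - 32, 12p + 18q - 30)
(p₁, q₁) = (1, 4) − 0.125·(42, 54) = (-4.25, -2.75)
(p₂, q₂) = (-4.25, -2.75) − 0.125·(-175.5, -130.5) = (17.6875, 13.5625)
L(17.6875, 13.5625) = 7657.2578125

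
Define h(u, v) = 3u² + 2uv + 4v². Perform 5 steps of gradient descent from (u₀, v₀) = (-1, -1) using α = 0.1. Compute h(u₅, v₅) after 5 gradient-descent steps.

0.0003895296

∇h = (6u + 2v, 2u + 8v)
(u₁, v₁) = (-1, -1) − 0.1·(-8, -10) = (-0.2, 0)
(u₂, v₂) = (-0.2, 0) − 0.1·(-1.2, -0.4) = (-0.08, 0.04)
(u₃, v₃) = (-0.08, 0.04) − 0.1·(-0.4, 0.16) = (-0.04, 0.024)
(u₄, v₄) = (-0.04, 0.024) − 0.1·(-0.192, 0.112) = (-0.0208, 0.0128)
(u₅, v₅) = (-0.0208, 0.0128) − 0.1·(-0.0992, 0.0608) = (-0.01088, 0.00672)
h(-0.01088, 0.00672) = 0.0003895296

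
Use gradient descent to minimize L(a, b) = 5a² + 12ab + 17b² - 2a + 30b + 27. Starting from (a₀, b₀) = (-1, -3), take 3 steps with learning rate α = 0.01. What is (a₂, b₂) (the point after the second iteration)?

(-0.1888, -1.6632)

∇L = (10a + 12b - 2, 12a + 34b + 30)
(a₁, b₁) = (-1, -3) − 0.01·(-48, -84) = (-0.52, -2.16)
(a₂, b₂) = (-0.52, -2.16) − 0.01·(-33.12, -49.68) = (-0.1888, -1.6632)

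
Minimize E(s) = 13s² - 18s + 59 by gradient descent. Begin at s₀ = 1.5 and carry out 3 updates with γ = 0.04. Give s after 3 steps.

0.692256

E′(s) = 26s - 18
Step 1: E′(1.5) = 21; s₁ = 1.5 − 0.04·21 = 0.66
Step 2: E′(0.66) = -0.84; s₂ = 0.66 − 0.04·(-0.84) = 0.6936
Step 3: E′(0.6936) = 0.0336; s₃ = 0.6936 − 0.04·0.0336 = 0.692256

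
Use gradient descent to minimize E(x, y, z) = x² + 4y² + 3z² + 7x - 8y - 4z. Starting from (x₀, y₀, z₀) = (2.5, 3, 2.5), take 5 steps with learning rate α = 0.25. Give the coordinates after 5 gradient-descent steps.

∇E = (2x + 7, 8y - 8, 6z - 4)
(x₁, y₁, z₁) = (2.5, 3, 2.5) − 0.25·(12, 16, 11) = (-0.5, -1, -0.25)
(x₂, y₂, z₂) = (-0.5, -1, -0.25) − 0.25·(6, -16, -5.5) = (-2, 3, 1.125)
(x₃, y₃, z₃) = (-2, 3, 1.125) − 0.25·(3, 16, 2.75) = (-2.75, -1, 0.4375)
(x₄, y₄, z₄) = (-2.75, -1, 0.4375) − 0.25·(1.5, -16, -1.375) = (-3.125, 3, 0.78125)
(x₅, y₅, z₅) = (-3.125, 3, 0.78125) − 0.25·(0.75, 16, 0.6875) = (-3.3125, -1, 0.609375)

(-3.3125, -1, 0.609375)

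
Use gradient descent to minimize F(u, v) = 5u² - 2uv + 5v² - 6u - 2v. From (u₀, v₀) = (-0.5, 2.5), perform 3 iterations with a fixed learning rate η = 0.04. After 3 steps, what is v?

0.724896

∇F = (10u - 2v - 6, -2u + 10v - 2)
Step 1: at (-0.5, 2.5), ∇F = (-16, 24) → (-0.5, 2.5) − 0.04·(-16, 24) = (0.14, 1.54)
Step 2: at (0.14, 1.54), ∇F = (-7.68, 13.12) → (0.14, 1.54) − 0.04·(-7.68, 13.12) = (0.4472, 1.0152)
Step 3: at (0.4472, 1.0152), ∇F = (-3.5584, 7.2576) → (0.4472, 1.0152) − 0.04·(-3.5584, 7.2576) = (0.589536, 0.724896)
v = 0.724896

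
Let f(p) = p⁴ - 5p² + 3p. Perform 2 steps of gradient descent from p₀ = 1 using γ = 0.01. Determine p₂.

f′(p) = 4p³ - 10p + 3
Step 1: f′(1) = -3; p₁ = 1 − 0.01·(-3) = 1.03
Step 2: f′(1.03) = -2.929092; p₂ = 1.03 − 0.01·(-2.929092) = 1.05929092

1.05929092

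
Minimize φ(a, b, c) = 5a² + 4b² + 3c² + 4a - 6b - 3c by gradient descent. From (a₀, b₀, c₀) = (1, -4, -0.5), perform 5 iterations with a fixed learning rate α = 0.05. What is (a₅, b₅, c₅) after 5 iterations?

(-0.35625, 0.38064, 0.33193)

∇φ = (10a + 4, 8b - 6, 6c - 3)
(a₁, b₁, c₁) = (1, -4, -0.5) − 0.05·(14, -38, -6) = (0.3, -2.1, -0.2)
(a₂, b₂, c₂) = (0.3, -2.1, -0.2) − 0.05·(7, -22.8, -4.2) = (-0.05, -0.96, 0.01)
(a₃, b₃, c₃) = (-0.05, -0.96, 0.01) − 0.05·(3.5, -13.68, -2.94) = (-0.225, -0.276, 0.157)
(a₄, b₄, c₄) = (-0.225, -0.276, 0.157) − 0.05·(1.75, -8.208, -2.058) = (-0.3125, 0.1344, 0.2599)
(a₅, b₅, c₅) = (-0.3125, 0.1344, 0.2599) − 0.05·(0.875, -4.9248, -1.4406) = (-0.35625, 0.38064, 0.33193)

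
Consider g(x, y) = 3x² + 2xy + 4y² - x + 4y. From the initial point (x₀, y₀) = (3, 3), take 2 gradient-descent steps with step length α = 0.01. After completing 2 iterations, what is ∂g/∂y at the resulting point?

∇g = (6x + 2y - 1, 2x + 8y + 4)
Step 1: at (3, 3), ∇g = (23, 34) → (3, 3) − 0.01·(23, 34) = (2.77, 2.66)
Step 2: at (2.77, 2.66), ∇g = (20.94, 30.82) → (2.77, 2.66) − 0.01·(20.94, 30.82) = (2.5606, 2.3518)
∂g/∂y at (2.5606, 2.3518) = 27.9356

27.9356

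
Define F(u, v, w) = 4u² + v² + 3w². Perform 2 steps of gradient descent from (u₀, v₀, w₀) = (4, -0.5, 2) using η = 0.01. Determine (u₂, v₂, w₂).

∇F = (8u, 2v, 6w)
Step 1: at (4, -0.5, 2), ∇F = (32, -1, 12) → (4, -0.5, 2) − 0.01·(32, -1, 12) = (3.68, -0.49, 1.88)
Step 2: at (3.68, -0.49, 1.88), ∇F = (29.44, -0.98, 11.28) → (3.68, -0.49, 1.88) − 0.01·(29.44, -0.98, 11.28) = (3.3856, -0.4802, 1.7672)

(3.3856, -0.4802, 1.7672)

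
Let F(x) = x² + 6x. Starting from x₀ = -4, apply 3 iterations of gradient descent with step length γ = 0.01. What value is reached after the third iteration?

-3.941192

F′(x) = 2x + 6
Step 1: F′(-4) = -2; x₁ = -4 − 0.01·(-2) = -3.98
Step 2: F′(-3.98) = -1.96; x₂ = -3.98 − 0.01·(-1.96) = -3.9604
Step 3: F′(-3.9604) = -1.9208; x₃ = -3.9604 − 0.01·(-1.9208) = -3.941192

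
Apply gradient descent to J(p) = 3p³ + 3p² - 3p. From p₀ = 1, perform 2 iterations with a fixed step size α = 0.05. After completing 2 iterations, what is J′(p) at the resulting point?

J′(p) = 9p² + 6p - 3
Step 1: J′(1) = 12; p₁ = 1 − 0.05·12 = 0.4
Step 2: J′(0.4) = 0.84; p₂ = 0.4 − 0.05·0.84 = 0.358
J′(p) at (0.358) = 0.301476

0.301476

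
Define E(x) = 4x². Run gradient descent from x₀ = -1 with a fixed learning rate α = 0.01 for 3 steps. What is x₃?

E′(x) = 8x
Step 1: E′(-1) = -8; x₁ = -1 − 0.01·(-8) = -0.92
Step 2: E′(-0.92) = -7.36; x₂ = -0.92 − 0.01·(-7.36) = -0.8464
Step 3: E′(-0.8464) = -6.7712; x₃ = -0.8464 − 0.01·(-6.7712) = -0.778688

-0.778688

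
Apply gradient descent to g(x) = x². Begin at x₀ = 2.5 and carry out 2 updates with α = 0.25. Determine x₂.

0.625

g′(x) = 2x
x₁ = 2.5 − 0.25·5 = 1.25
x₂ = 1.25 − 0.25·2.5 = 0.625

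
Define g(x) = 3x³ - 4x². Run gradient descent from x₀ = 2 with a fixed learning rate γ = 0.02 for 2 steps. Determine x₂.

g′(x) = 9x² - 8x
x₁ = 2 − 0.02·20 = 1.6
x₂ = 1.6 − 0.02·10.24 = 1.3952

1.3952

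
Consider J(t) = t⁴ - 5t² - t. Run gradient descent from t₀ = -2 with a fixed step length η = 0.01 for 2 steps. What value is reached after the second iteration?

J′(t) = 4t³ - 10t - 1
t₁ = -2 − 0.01·(-13) = -1.87
t₂ = -1.87 − 0.01·(-8.456812) = -1.78543188

-1.78543188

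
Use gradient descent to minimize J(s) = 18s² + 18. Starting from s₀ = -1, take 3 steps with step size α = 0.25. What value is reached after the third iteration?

J′(s) = 36s
Step 1: J′(-1) = -36; s₁ = -1 − 0.25·(-36) = 8
Step 2: J′(8) = 288; s₂ = 8 − 0.25·288 = -64
Step 3: J′(-64) = -2304; s₃ = -64 − 0.25·(-2304) = 512

512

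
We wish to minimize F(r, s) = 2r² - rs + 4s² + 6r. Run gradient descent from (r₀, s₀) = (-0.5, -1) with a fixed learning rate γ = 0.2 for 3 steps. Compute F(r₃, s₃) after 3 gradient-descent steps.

-4.3264

∇F = (4r - s + 6, -r + 8s)
Step 1: at (-0.5, -1), ∇F = (5, -7.5) → (-0.5, -1) − 0.2·(5, -7.5) = (-1.5, 0.5)
Step 2: at (-1.5, 0.5), ∇F = (-0.5, 5.5) → (-1.5, 0.5) − 0.2·(-0.5, 5.5) = (-1.4, -0.6)
Step 3: at (-1.4, -0.6), ∇F = (1, -3.4) → (-1.4, -0.6) − 0.2·(1, -3.4) = (-1.6, 0.08)
F(-1.6, 0.08) = -4.3264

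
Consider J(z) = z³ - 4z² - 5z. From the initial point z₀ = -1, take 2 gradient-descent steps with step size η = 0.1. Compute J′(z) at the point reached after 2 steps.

49.913712

J′(z) = 3z² - 8z - 5
z₁ = -1 − 0.1·6 = -1.6
z₂ = -1.6 − 0.1·15.48 = -3.148
J′(z) at (-3.148) = 49.913712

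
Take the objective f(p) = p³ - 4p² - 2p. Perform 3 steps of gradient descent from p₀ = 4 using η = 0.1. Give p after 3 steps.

2.8934288

f′(p) = 3p² - 8p - 2
Step 1: f′(4) = 14; p₁ = 4 − 0.1·14 = 2.6
Step 2: f′(2.6) = -2.52; p₂ = 2.6 − 0.1·(-2.52) = 2.852
Step 3: f′(2.852) = -0.414288; p₃ = 2.852 − 0.1·(-0.414288) = 2.8934288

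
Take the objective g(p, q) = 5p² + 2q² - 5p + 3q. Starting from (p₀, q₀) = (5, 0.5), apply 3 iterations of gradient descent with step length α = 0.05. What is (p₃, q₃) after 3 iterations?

(1.0625, -0.11)

∇g = (10p - 5, 4q + 3)
Step 1: at (5, 0.5), ∇g = (45, 5) → (5, 0.5) − 0.05·(45, 5) = (2.75, 0.25)
Step 2: at (2.75, 0.25), ∇g = (22.5, 4) → (2.75, 0.25) − 0.05·(22.5, 4) = (1.625, 0.05)
Step 3: at (1.625, 0.05), ∇g = (11.25, 3.2) → (1.625, 0.05) − 0.05·(11.25, 3.2) = (1.0625, -0.11)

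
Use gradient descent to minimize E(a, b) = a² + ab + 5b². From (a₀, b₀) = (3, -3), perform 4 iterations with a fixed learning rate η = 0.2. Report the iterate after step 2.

∇E = (2a + b, a + 10b)
(a₁, b₁) = (3, -3) − 0.2·(3, -27) = (2.4, 2.4)
(a₂, b₂) = (2.4, 2.4) − 0.2·(7.2, 26.4) = (0.96, -2.88)

(0.96, -2.88)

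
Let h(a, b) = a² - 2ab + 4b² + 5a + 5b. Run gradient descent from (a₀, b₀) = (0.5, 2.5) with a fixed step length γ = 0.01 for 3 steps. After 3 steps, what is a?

0.456672

∇h = (2a - 2b + 5, -2a + 8b + 5)
(a₁, b₁) = (0.5, 2.5) − 0.01·(1, 24) = (0.49, 2.26)
(a₂, b₂) = (0.49, 2.26) − 0.01·(1.46, 22.1) = (0.4754, 2.039)
(a₃, b₃) = (0.4754, 2.039) − 0.01·(1.8728, 20.3612) = (0.456672, 1.835388)
a = 0.456672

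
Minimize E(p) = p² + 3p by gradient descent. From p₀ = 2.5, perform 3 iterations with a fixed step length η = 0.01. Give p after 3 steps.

E′(p) = 2p + 3
p₁ = 2.5 − 0.01·8 = 2.42
p₂ = 2.42 − 0.01·7.84 = 2.3416
p₃ = 2.3416 − 0.01·7.6832 = 2.264768

2.264768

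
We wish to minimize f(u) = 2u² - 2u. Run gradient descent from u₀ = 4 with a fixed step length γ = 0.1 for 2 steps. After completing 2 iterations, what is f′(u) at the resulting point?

5.04

f′(u) = 4u - 2
Step 1: f′(4) = 14; u₁ = 4 − 0.1·14 = 2.6
Step 2: f′(2.6) = 8.4; u₂ = 2.6 − 0.1·8.4 = 1.76
f′(u) at (1.76) = 5.04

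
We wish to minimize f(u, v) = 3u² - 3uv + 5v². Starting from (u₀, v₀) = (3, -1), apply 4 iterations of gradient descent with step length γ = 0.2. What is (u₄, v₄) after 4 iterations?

(3.3024, -6.1696)

∇f = (6u - 3v, -3u + 10v)
Step 1: at (3, -1), ∇f = (21, -19) → (3, -1) − 0.2·(21, -19) = (-1.2, 2.8)
Step 2: at (-1.2, 2.8), ∇f = (-15.6, 31.6) → (-1.2, 2.8) − 0.2·(-15.6, 31.6) = (1.92, -3.52)
Step 3: at (1.92, -3.52), ∇f = (22.08, -40.96) → (1.92, -3.52) − 0.2·(22.08, -40.96) = (-2.496, 4.672)
Step 4: at (-2.496, 4.672), ∇f = (-28.992, 54.208) → (-2.496, 4.672) − 0.2·(-28.992, 54.208) = (3.3024, -6.1696)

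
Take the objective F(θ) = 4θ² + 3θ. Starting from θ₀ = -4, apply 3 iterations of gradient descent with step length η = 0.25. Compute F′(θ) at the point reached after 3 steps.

F′(θ) = 8θ + 3
Step 1: F′(-4) = -29; θ₁ = -4 − 0.25·(-29) = 3.25
Step 2: F′(3.25) = 29; θ₂ = 3.25 − 0.25·29 = -4
Step 3: F′(-4) = -29; θ₃ = -4 − 0.25·(-29) = 3.25
F′(θ) at (3.25) = 29

29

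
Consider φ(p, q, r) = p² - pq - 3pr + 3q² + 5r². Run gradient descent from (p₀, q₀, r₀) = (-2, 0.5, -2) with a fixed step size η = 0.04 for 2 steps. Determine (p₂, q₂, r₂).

(-2.056, 0.1456, -1.1112)

∇φ = (2p - q - 3r, -p + 6q, -3p + 10r)
(p₁, q₁, r₁) = (-2, 0.5, -2) − 0.04·(1.5, 5, -14) = (-2.06, 0.3, -1.44)
(p₂, q₂, r₂) = (-2.06, 0.3, -1.44) − 0.04·(-0.1, 3.86, -8.22) = (-2.056, 0.1456, -1.1112)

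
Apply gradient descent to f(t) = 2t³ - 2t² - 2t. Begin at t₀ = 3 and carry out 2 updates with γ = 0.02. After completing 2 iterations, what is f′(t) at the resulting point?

f′(t) = 6t² - 4t - 2
Step 1: f′(3) = 40; t₁ = 3 − 0.02·40 = 2.2
Step 2: f′(2.2) = 18.24; t₂ = 2.2 − 0.02·18.24 = 1.8352
f′(t) at (1.8352) = 10.86695424

10.86695424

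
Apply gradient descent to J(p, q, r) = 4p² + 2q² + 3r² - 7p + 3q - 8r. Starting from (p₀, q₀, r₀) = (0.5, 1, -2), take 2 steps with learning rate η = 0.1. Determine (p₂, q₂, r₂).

(0.86, -0.12, 0.8)

∇J = (8p - 7, 4q + 3, 6r - 8)
Step 1: at (0.5, 1, -2), ∇J = (-3, 7, -20) → (0.5, 1, -2) − 0.1·(-3, 7, -20) = (0.8, 0.3, 0)
Step 2: at (0.8, 0.3, 0), ∇J = (-0.6, 4.2, -8) → (0.8, 0.3, 0) − 0.1·(-0.6, 4.2, -8) = (0.86, -0.12, 0.8)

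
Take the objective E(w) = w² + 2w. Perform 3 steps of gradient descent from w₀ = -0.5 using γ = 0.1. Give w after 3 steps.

E′(w) = 2w + 2
Step 1: E′(-0.5) = 1; w₁ = -0.5 − 0.1·1 = -0.6
Step 2: E′(-0.6) = 0.8; w₂ = -0.6 − 0.1·0.8 = -0.68
Step 3: E′(-0.68) = 0.64; w₃ = -0.68 − 0.1·0.64 = -0.744

-0.744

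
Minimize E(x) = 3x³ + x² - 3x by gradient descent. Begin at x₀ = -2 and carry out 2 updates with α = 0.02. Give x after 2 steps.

E′(x) = 9x² + 2x - 3
x₁ = -2 − 0.02·29 = -2.58
x₂ = -2.58 − 0.02·51.7476 = -3.614952

-3.614952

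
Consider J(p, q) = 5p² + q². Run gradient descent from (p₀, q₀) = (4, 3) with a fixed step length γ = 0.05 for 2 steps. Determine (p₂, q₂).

(1, 2.43)

∇J = (10p, 2q)
(p₁, q₁) = (4, 3) − 0.05·(40, 6) = (2, 2.7)
(p₂, q₂) = (2, 2.7) − 0.05·(20, 5.4) = (1, 2.43)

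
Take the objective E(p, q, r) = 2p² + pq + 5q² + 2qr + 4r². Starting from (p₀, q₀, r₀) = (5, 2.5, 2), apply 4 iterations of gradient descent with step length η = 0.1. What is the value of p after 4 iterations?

∇E = (4p + q, p + 10q + 2r, 2q + 8r)
(p₁, q₁, r₁) = (5, 2.5, 2) − 0.1·(22.5, 34, 21) = (2.75, -0.9, -0.1)
(p₂, q₂, r₂) = (2.75, -0.9, -0.1) − 0.1·(10.1, -6.45, -2.6) = (1.74, -0.255, 0.16)
(p₃, q₃, r₃) = (1.74, -0.255, 0.16) − 0.1·(6.705, -0.49, 0.77) = (1.0695, -0.206, 0.083)
(p₄, q₄, r₄) = (1.0695, -0.206, 0.083) − 0.1·(4.072, -0.8245, 0.252) = (0.6623, -0.12355, 0.0578)
p = 0.6623

0.6623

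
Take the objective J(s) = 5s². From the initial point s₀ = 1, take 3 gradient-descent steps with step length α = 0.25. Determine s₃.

J′(s) = 10s
s₁ = 1 − 0.25·10 = -1.5
s₂ = -1.5 − 0.25·(-15) = 2.25
s₃ = 2.25 − 0.25·22.5 = -3.375

-3.375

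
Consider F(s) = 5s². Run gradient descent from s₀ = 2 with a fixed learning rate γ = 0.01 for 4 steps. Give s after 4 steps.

F′(s) = 10s
s₁ = 2 − 0.01·20 = 1.8
s₂ = 1.8 − 0.01·18 = 1.62
s₃ = 1.62 − 0.01·16.2 = 1.458
s₄ = 1.458 − 0.01·14.58 = 1.3122

1.3122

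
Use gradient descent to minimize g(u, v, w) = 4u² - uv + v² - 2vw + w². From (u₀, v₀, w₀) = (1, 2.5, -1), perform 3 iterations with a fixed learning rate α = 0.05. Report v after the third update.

1.746875

∇g = (8u - v, -u + 2v - 2w, -2v + 2w)
Step 1: at (1, 2.5, -1), ∇g = (5.5, 6, -7) → (1, 2.5, -1) − 0.05·(5.5, 6, -7) = (0.725, 2.2, -0.65)
Step 2: at (0.725, 2.2, -0.65), ∇g = (3.6, 4.975, -5.7) → (0.725, 2.2, -0.65) − 0.05·(3.6, 4.975, -5.7) = (0.545, 1.95125, -0.365)
Step 3: at (0.545, 1.95125, -0.365), ∇g = (2.40875, 4.0875, -4.6325) → (0.545, 1.95125, -0.365) − 0.05·(2.40875, 4.0875, -4.6325) = (0.4245625, 1.746875, -0.133375)
v = 1.746875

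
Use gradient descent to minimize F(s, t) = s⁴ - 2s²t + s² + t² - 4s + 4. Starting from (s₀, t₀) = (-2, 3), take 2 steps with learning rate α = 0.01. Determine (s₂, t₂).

∇F = (4s³ - 4st + 2s - 4, -2s² + 2t)
(s₁, t₁) = (-2, 3) − 0.01·(-16, -2) = (-1.84, 3.02)
(s₂, t₂) = (-1.84, 3.02) − 0.01·(-10.370816, -0.7312) = (-1.73629184, 3.027312)

(-1.73629184, 3.027312)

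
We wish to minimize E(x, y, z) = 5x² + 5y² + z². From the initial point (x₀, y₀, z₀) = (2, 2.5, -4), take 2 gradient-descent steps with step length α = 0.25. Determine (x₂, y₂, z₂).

∇E = (10x, 10y, 2z)
(x₁, y₁, z₁) = (2, 2.5, -4) − 0.25·(20, 25, -8) = (-3, -3.75, -2)
(x₂, y₂, z₂) = (-3, -3.75, -2) − 0.25·(-30, -37.5, -4) = (4.5, 5.625, -1)

(4.5, 5.625, -1)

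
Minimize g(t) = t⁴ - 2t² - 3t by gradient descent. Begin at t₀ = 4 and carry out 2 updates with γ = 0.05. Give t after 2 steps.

87.477325

g′(t) = 4t³ - 4t - 3
Step 1: g′(4) = 237; t₁ = 4 − 0.05·237 = -7.85
Step 2: g′(-7.85) = -1906.5465; t₂ = -7.85 − 0.05·(-1906.5465) = 87.477325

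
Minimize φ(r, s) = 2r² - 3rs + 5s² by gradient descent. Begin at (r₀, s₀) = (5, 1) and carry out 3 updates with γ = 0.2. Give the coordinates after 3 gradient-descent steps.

∇φ = (4r - 3s, -3r + 10s)
(r₁, s₁) = (5, 1) − 0.2·(17, -5) = (1.6, 2)
(r₂, s₂) = (1.6, 2) − 0.2·(0.4, 15.2) = (1.52, -1.04)
(r₃, s₃) = (1.52, -1.04) − 0.2·(9.2, -14.96) = (-0.32, 1.952)

(-0.32, 1.952)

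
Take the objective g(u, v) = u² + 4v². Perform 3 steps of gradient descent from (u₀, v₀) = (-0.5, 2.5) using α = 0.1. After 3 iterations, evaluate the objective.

∇g = (2u, 8v)
(u₁, v₁) = (-0.5, 2.5) − 0.1·(-1, 20) = (-0.4, 0.5)
(u₂, v₂) = (-0.4, 0.5) − 0.1·(-0.8, 4) = (-0.32, 0.1)
(u₃, v₃) = (-0.32, 0.1) − 0.1·(-0.64, 0.8) = (-0.256, 0.02)
g(-0.256, 0.02) = 0.067136

0.067136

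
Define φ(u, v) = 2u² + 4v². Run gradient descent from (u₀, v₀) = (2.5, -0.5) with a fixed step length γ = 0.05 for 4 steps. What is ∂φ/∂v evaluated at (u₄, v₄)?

-0.5184

∇φ = (4u, 8v)
(u₁, v₁) = (2.5, -0.5) − 0.05·(10, -4) = (2, -0.3)
(u₂, v₂) = (2, -0.3) − 0.05·(8, -2.4) = (1.6, -0.18)
(u₃, v₃) = (1.6, -0.18) − 0.05·(6.4, -1.44) = (1.28, -0.108)
(u₄, v₄) = (1.28, -0.108) − 0.05·(5.12, -0.864) = (1.024, -0.0648)
∂φ/∂v at (1.024, -0.0648) = -0.5184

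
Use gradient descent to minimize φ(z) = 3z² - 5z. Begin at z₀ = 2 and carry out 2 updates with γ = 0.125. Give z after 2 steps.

0.90625

φ′(z) = 6z - 5
Step 1: φ′(2) = 7; z₁ = 2 − 0.125·7 = 1.125
Step 2: φ′(1.125) = 1.75; z₂ = 1.125 − 0.125·1.75 = 0.90625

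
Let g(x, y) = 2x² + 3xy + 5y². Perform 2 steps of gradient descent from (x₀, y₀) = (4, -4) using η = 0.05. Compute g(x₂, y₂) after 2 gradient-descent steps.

∇g = (4x + 3y, 3x + 10y)
Step 1: at (4, -4), ∇g = (4, -28) → (4, -4) − 0.05·(4, -28) = (3.8, -2.6)
Step 2: at (3.8, -2.6), ∇g = (7.4, -14.6) → (3.8, -2.6) − 0.05·(7.4, -14.6) = (3.43, -1.87)
g(3.43, -1.87) = 21.772

21.772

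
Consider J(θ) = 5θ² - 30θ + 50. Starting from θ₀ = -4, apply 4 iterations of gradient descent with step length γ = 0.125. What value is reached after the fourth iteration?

2.97265625

J′(θ) = 10θ - 30
Step 1: J′(-4) = -70; θ₁ = -4 − 0.125·(-70) = 4.75
Step 2: J′(4.75) = 17.5; θ₂ = 4.75 − 0.125·17.5 = 2.5625
Step 3: J′(2.5625) = -4.375; θ₃ = 2.5625 − 0.125·(-4.375) = 3.109375
Step 4: J′(3.109375) = 1.09375; θ₄ = 3.109375 − 0.125·1.09375 = 2.97265625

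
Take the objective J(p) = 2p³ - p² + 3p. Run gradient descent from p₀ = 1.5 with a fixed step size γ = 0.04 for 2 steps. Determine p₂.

0.695616

J′(p) = 6p² - 2p + 3
Step 1: J′(1.5) = 13.5; p₁ = 1.5 − 0.04·13.5 = 0.96
Step 2: J′(0.96) = 6.6096; p₂ = 0.96 − 0.04·6.6096 = 0.695616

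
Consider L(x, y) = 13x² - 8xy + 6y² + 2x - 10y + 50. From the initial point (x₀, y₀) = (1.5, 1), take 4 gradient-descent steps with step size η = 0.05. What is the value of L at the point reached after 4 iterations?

∇L = (26x - 8y + 2, -8x + 12y - 10)
(x₁, y₁) = (1.5, 1) − 0.05·(33, -10) = (-0.15, 1.5)
(x₂, y₂) = (-0.15, 1.5) − 0.05·(-13.9, 9.2) = (0.545, 1.04)
(x₃, y₃) = (0.545, 1.04) − 0.05·(7.85, -1.88) = (0.1525, 1.134)
(x₄, y₄) = (0.1525, 1.134) − 0.05·(-3.107, 2.388) = (0.30785, 1.0146)
L(0.30785, 1.0146) = 45.3794531725

45.3794531725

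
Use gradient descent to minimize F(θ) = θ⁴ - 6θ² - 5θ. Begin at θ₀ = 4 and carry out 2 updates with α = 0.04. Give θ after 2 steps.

5.29192448

F′(θ) = 4θ³ - 12θ - 5
Step 1: F′(4) = 203; θ₁ = 4 − 0.04·203 = -4.12
Step 2: F′(-4.12) = -235.298112; θ₂ = -4.12 − 0.04·(-235.298112) = 5.29192448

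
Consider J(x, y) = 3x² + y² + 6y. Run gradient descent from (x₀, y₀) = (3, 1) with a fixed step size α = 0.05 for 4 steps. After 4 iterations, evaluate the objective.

∇J = (6x, 2y + 6)
(x₁, y₁) = (3, 1) − 0.05·(18, 8) = (2.1, 0.6)
(x₂, y₂) = (2.1, 0.6) − 0.05·(12.6, 7.2) = (1.47, 0.24)
(x₃, y₃) = (1.47, 0.24) − 0.05·(8.82, 6.48) = (1.029, -0.084)
(x₄, y₄) = (1.029, -0.084) − 0.05·(6.174, 5.832) = (0.7203, -0.3756)
J(0.7203, -0.3756) = -0.55602837

-0.55602837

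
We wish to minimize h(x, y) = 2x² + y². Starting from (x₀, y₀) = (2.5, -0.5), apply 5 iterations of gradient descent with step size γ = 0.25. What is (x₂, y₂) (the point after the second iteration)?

(0, -0.125)

∇h = (4x, 2y)
Step 1: at (2.5, -0.5), ∇h = (10, -1) → (2.5, -0.5) − 0.25·(10, -1) = (0, -0.25)
Step 2: at (0, -0.25), ∇h = (0, -0.5) → (0, -0.25) − 0.25·(0, -0.5) = (0, -0.125)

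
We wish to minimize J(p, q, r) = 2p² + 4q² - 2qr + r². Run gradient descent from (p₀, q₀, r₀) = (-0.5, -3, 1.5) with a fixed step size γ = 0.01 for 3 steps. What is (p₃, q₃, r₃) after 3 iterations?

(-0.442368, -2.258184, 1.250988)

∇J = (4p, 8q - 2r, -2q + 2r)
(p₁, q₁, r₁) = (-0.5, -3, 1.5) − 0.01·(-2, -27, 9) = (-0.48, -2.73, 1.41)
(p₂, q₂, r₂) = (-0.48, -2.73, 1.41) − 0.01·(-1.92, -24.66, 8.28) = (-0.4608, -2.4834, 1.3272)
(p₃, q₃, r₃) = (-0.4608, -2.4834, 1.3272) − 0.01·(-1.8432, -22.5216, 7.6212) = (-0.442368, -2.258184, 1.250988)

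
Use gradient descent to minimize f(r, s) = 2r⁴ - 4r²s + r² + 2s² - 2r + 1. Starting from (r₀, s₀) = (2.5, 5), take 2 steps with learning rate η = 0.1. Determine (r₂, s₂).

∇f = (8r³ - 8rs + 2r - 2, -4r² + 4s)
Step 1: at (2.5, 5), ∇f = (28, -5) → (2.5, 5) − 0.1·(28, -5) = (-0.3, 5.5)
Step 2: at (-0.3, 5.5), ∇f = (10.384, 21.64) → (-0.3, 5.5) − 0.1·(10.384, 21.64) = (-1.3384, 3.336)

(-1.3384, 3.336)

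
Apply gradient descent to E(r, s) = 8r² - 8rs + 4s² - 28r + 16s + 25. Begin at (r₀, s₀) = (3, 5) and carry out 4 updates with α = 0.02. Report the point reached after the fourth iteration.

(3.57673728, 3.2106624)

∇E = (16r - 8s - 28, -8r + 8s + 16)
(r₁, s₁) = (3, 5) − 0.02·(-20, 32) = (3.4, 4.36)
(r₂, s₂) = (3.4, 4.36) − 0.02·(-8.48, 23.68) = (3.5696, 3.8864)
(r₃, s₃) = (3.5696, 3.8864) − 0.02·(-1.9776, 18.5344) = (3.609152, 3.515712)
(r₄, s₄) = (3.609152, 3.515712) − 0.02·(1.620736, 15.25248) = (3.57673728, 3.2106624)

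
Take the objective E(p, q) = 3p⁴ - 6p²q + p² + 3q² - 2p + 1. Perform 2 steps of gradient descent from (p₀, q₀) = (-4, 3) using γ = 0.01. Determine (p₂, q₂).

(1.83707552, 3.881736)

∇E = (12p³ - 12pq + 2p - 2, -6p² + 6q)
Step 1: at (-4, 3), ∇E = (-634, -78) → (-4, 3) − 0.01·(-634, -78) = (2.34, 3.78)
Step 2: at (2.34, 3.78), ∇E = (50.292448, -10.1736) → (2.34, 3.78) − 0.01·(50.292448, -10.1736) = (1.83707552, 3.881736)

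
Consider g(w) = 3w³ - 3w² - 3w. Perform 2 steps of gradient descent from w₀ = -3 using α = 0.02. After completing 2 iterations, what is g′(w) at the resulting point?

921.537998094336

g′(w) = 9w² - 6w - 3
w₁ = -3 − 0.02·96 = -4.92
w₂ = -4.92 − 0.02·244.3776 = -9.807552
g′(w) at (-9.807552) = 921.537998094336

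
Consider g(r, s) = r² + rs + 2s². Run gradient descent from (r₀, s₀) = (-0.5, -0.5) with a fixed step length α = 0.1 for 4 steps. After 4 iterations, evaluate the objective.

∇g = (2r + s, r + 4s)
Step 1: at (-0.5, -0.5), ∇g = (-1.5, -2.5) → (-0.5, -0.5) − 0.1·(-1.5, -2.5) = (-0.35, -0.25)
Step 2: at (-0.35, -0.25), ∇g = (-0.95, -1.35) → (-0.35, -0.25) − 0.1·(-0.95, -1.35) = (-0.255, -0.115)
Step 3: at (-0.255, -0.115), ∇g = (-0.625, -0.715) → (-0.255, -0.115) − 0.1·(-0.625, -0.715) = (-0.1925, -0.0435)
Step 4: at (-0.1925, -0.0435), ∇g = (-0.4285, -0.3665) → (-0.1925, -0.0435) − 0.1·(-0.4285, -0.3665) = (-0.14965, -0.00685)
g(-0.14965, -0.00685) = 0.02351407

0.02351407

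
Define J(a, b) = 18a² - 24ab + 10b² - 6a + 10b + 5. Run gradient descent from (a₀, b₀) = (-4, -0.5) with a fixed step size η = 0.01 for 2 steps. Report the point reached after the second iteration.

(-1.9672, -1.8968)

∇J = (36a - 24b - 6, -24a + 20b + 10)
Step 1: at (-4, -0.5), ∇J = (-138, 96) → (-4, -0.5) − 0.01·(-138, 96) = (-2.62, -1.46)
Step 2: at (-2.62, -1.46), ∇J = (-65.28, 43.68) → (-2.62, -1.46) − 0.01·(-65.28, 43.68) = (-1.9672, -1.8968)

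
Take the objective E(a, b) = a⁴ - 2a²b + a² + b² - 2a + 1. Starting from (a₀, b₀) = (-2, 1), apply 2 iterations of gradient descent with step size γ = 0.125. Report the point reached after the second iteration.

∇E = (4a³ - 4ab + 2a - 2, -2a² + 2b)
(a₁, b₁) = (-2, 1) − 0.125·(-30, -6) = (1.75, 1.75)
(a₂, b₂) = (1.75, 1.75) − 0.125·(10.6875, -2.625) = (0.4140625, 2.078125)

(0.4140625, 2.078125)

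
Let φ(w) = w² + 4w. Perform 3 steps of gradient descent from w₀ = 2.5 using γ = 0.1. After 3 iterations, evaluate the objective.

φ′(w) = 2w + 4
Step 1: φ′(2.5) = 9; w₁ = 2.5 − 0.1·9 = 1.6
Step 2: φ′(1.6) = 7.2; w₂ = 1.6 − 0.1·7.2 = 0.88
Step 3: φ′(0.88) = 5.76; w₃ = 0.88 − 0.1·5.76 = 0.304
φ(0.304) = 1.308416

1.308416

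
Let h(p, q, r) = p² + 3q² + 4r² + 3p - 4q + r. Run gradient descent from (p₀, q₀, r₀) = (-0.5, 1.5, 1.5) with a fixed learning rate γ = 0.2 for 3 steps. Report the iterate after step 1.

(-0.9, 0.5, -1.1)

∇h = (2p + 3, 6q - 4, 8r + 1)
(p₁, q₁, r₁) = (-0.5, 1.5, 1.5) − 0.2·(2, 5, 13) = (-0.9, 0.5, -1.1)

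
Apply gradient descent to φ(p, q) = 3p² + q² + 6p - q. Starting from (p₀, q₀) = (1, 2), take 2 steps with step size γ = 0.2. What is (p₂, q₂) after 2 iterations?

(-0.92, 1.04)

∇φ = (6p + 6, 2q - 1)
(p₁, q₁) = (1, 2) − 0.2·(12, 3) = (-1.4, 1.4)
(p₂, q₂) = (-1.4, 1.4) − 0.2·(-2.4, 1.8) = (-0.92, 1.04)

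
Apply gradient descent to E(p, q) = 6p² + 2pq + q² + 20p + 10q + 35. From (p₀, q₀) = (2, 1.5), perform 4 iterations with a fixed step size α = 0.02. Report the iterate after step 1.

(1.06, 1.16)

∇E = (12p + 2q + 20, 2p + 2q + 10)
Step 1: at (2, 1.5), ∇E = (47, 17) → (2, 1.5) − 0.02·(47, 17) = (1.06, 1.16)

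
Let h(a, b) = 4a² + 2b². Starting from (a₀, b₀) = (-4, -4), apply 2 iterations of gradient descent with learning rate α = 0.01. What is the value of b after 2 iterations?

∇h = (8a, 4b)
Step 1: at (-4, -4), ∇h = (-32, -16) → (-4, -4) − 0.01·(-32, -16) = (-3.68, -3.84)
Step 2: at (-3.68, -3.84), ∇h = (-29.44, -15.36) → (-3.68, -3.84) − 0.01·(-29.44, -15.36) = (-3.3856, -3.6864)
b = -3.6864

-3.6864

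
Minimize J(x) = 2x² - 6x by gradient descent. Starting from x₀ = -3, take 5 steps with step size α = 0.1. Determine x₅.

1.15008

J′(x) = 4x - 6
Step 1: J′(-3) = -18; x₁ = -3 − 0.1·(-18) = -1.2
Step 2: J′(-1.2) = -10.8; x₂ = -1.2 − 0.1·(-10.8) = -0.12
Step 3: J′(-0.12) = -6.48; x₃ = -0.12 − 0.1·(-6.48) = 0.528
Step 4: J′(0.528) = -3.888; x₄ = 0.528 − 0.1·(-3.888) = 0.9168
Step 5: J′(0.9168) = -2.3328; x₅ = 0.9168 − 0.1·(-2.3328) = 1.15008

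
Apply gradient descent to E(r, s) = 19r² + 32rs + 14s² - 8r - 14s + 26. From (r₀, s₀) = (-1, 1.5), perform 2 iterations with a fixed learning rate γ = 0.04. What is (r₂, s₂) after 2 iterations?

∇E = (38r + 32s - 8, 32r + 28s - 14)
(r₁, s₁) = (-1, 1.5) − 0.04·(2, -4) = (-1.08, 1.66)
(r₂, s₂) = (-1.08, 1.66) − 0.04·(4.08, -2.08) = (-1.2432, 1.7432)

(-1.2432, 1.7432)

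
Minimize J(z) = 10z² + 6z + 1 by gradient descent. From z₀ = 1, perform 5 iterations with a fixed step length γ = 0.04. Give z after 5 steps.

J′(z) = 20z + 6
z₁ = 1 − 0.04·26 = -0.04
z₂ = -0.04 − 0.04·5.2 = -0.248
z₃ = -0.248 − 0.04·1.04 = -0.2896
z₄ = -0.2896 − 0.04·0.208 = -0.29792
z₅ = -0.29792 − 0.04·0.0416 = -0.299584

-0.299584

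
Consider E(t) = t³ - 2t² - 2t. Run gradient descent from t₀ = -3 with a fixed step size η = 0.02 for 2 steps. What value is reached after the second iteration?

E′(t) = 3t² - 4t - 2
t₁ = -3 − 0.02·37 = -3.74
t₂ = -3.74 − 0.02·54.9228 = -4.838456

-4.838456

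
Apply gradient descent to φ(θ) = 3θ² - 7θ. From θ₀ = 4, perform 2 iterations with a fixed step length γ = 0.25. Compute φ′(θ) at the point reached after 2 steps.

4.25

φ′(θ) = 6θ - 7
θ₁ = 4 − 0.25·17 = -0.25
θ₂ = -0.25 − 0.25·(-8.5) = 1.875
φ′(θ) at (1.875) = 4.25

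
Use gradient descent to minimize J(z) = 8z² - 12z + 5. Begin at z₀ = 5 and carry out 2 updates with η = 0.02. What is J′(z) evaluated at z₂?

J′(z) = 16z - 12
Step 1: J′(5) = 68; z₁ = 5 − 0.02·68 = 3.64
Step 2: J′(3.64) = 46.24; z₂ = 3.64 − 0.02·46.24 = 2.7152
J′(z) at (2.7152) = 31.4432

31.4432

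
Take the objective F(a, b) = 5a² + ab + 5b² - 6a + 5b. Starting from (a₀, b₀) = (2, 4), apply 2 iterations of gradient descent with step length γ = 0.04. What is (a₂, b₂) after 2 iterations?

∇F = (10a + b - 6, a + 10b + 5)
(a₁, b₁) = (2, 4) − 0.04·(18, 47) = (1.28, 2.12)
(a₂, b₂) = (1.28, 2.12) − 0.04·(8.92, 27.48) = (0.9232, 1.0208)

(0.9232, 1.0208)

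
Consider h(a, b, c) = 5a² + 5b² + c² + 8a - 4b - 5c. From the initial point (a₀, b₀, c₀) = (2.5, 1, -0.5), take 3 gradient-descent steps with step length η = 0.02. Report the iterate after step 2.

∇h = (10a + 8, 10b - 4, 2c - 5)
(a₁, b₁, c₁) = (2.5, 1, -0.5) − 0.02·(33, 6, -6) = (1.84, 0.88, -0.38)
(a₂, b₂, c₂) = (1.84, 0.88, -0.38) − 0.02·(26.4, 4.8, -5.76) = (1.312, 0.784, -0.2648)

(1.312, 0.784, -0.2648)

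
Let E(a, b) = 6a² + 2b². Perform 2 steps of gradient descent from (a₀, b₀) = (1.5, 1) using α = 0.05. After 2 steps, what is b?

∇E = (12a, 4b)
Step 1: at (1.5, 1), ∇E = (18, 4) → (1.5, 1) − 0.05·(18, 4) = (0.6, 0.8)
Step 2: at (0.6, 0.8), ∇E = (7.2, 3.2) → (0.6, 0.8) − 0.05·(7.2, 3.2) = (0.24, 0.64)
b = 0.64

0.64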